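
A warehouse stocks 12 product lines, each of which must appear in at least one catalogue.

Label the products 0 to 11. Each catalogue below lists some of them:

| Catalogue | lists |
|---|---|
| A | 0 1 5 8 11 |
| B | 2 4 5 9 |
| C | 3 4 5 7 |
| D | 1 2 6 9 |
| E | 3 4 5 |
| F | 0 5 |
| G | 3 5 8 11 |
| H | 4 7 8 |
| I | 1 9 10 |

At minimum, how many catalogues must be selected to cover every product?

Take {A, C, D, I}. Their union is {0, 1, 2, 3, 4, 5, 6, 7, 8, 9, 10, 11}, which is all 12 products.
Only I contains 10, so I is forced; the remaining 9 products need at least 3 more catalogues (each remaining catalogue adds at most 4) — so at least 4 catalogues are needed, and 4 is optimal.

4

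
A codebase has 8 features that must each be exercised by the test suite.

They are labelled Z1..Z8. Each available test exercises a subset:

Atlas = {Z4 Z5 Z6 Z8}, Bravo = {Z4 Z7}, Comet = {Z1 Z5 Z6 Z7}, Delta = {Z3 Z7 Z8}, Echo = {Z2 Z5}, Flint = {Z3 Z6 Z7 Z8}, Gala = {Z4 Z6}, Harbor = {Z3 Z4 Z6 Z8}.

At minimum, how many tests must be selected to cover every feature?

3

Take {Comet, Echo, Harbor}. Their union is {Z1, Z2, Z3, Z4, Z5, Z6, Z7, Z8}, which is all 8 features.
Only Comet contains Z1, so Comet is forced; the remaining 4 features need at least 2 more tests (each remaining test adds at most 3) — so at least 3 tests are needed, and 3 is optimal.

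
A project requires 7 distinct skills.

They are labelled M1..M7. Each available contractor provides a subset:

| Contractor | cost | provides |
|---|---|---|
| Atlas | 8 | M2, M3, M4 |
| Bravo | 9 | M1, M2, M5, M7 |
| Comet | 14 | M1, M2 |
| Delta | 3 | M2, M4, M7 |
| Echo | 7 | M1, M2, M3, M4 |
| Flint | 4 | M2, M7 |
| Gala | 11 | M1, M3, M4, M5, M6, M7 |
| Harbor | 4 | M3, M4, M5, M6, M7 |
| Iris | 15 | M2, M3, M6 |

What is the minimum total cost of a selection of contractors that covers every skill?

Echo, Harbor together cover every skill (Echo ∪ Harbor = {M1, M2, M3, M4, M5, M6, M7}); total cost 7 + 4 = 11.
The greedy pick Harbor, Delta, Echo costs 14; no covering selection beats 11.

11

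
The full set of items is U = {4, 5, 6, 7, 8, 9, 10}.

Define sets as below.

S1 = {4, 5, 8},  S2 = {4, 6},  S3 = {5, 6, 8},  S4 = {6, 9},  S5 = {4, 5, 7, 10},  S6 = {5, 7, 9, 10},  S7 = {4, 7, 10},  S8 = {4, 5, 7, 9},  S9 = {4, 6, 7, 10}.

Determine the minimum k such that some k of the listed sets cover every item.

S1 and S4 and S5 together: S1 ∪ S4 ∪ S5 = {4, 5, 6, 7, 8, 9, 10} — every item is covered.
No 2 of the 9 sets cover everything (all 36 combinations miss at least one item), so 3 is optimal.

3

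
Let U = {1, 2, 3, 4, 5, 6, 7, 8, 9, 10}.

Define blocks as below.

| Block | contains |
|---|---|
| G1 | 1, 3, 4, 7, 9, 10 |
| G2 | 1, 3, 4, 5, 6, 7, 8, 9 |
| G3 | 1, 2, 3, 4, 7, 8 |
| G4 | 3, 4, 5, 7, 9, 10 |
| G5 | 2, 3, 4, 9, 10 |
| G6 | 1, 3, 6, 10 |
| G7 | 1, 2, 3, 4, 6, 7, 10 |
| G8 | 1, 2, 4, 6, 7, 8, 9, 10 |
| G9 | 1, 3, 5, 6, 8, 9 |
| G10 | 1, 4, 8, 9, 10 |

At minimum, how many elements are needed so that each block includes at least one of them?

Take H = {3, 9}. Each listed block contains at least one of these, so H is a hitting set of size 2.
No single element lies in every block, so at least 2 are needed and 2 is optimal.

2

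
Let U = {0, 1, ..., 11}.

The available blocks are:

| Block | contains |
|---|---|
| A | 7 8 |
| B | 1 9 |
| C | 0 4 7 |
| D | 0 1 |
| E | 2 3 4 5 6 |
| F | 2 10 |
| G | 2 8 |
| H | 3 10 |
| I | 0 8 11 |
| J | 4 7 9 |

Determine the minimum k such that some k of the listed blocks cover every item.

5

B and C and E and F and I together: B ∪ C ∪ E ∪ F ∪ I = {0, 1, 2, 3, 4, 5, 6, 7, 8, 9, 10, 11} — every item is covered.
No 4 of the 10 blocks cover everything (all 210 combinations miss at least one item), so 5 is optimal.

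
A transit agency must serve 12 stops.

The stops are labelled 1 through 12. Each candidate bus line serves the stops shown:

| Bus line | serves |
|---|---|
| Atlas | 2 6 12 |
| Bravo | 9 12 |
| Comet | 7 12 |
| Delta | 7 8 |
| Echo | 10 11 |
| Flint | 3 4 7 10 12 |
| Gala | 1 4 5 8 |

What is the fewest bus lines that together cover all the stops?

5

Take {Atlas, Bravo, Echo, Flint, Gala}. Their union is {1, 2, 3, 4, 5, 6, 7, 8, 9, 10, 11, 12}, which is all 12 stops.
No 4 of the 7 bus lines cover everything (all 35 combinations miss at least one stop), so 5 is optimal.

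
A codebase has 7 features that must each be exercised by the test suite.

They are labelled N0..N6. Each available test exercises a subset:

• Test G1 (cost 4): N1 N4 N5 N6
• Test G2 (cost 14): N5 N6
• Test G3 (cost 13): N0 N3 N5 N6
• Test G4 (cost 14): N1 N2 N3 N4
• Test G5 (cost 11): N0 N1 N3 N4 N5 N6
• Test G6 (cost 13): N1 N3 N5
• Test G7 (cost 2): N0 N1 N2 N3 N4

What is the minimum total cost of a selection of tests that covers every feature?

6

G1, G7 together cover every feature (G1 ∪ G7 = {N0, N1, N2, N3, N4, N5, N6}); total cost 4 + 2 = 6.
No covering selection has total cost below 6.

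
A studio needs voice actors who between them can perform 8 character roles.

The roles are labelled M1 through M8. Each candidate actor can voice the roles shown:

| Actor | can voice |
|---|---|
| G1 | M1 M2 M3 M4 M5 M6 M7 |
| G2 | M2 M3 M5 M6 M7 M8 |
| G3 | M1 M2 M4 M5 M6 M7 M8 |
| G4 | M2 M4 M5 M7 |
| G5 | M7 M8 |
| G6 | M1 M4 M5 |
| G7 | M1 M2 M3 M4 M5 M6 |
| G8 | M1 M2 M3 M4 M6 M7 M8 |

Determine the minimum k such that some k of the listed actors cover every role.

Take {G3, G7}. Their union is {M1, M2, M3, M4, M5, M6, M7, M8}, which is all 8 roles.
No single actor has all 8 roles (the largest, G1, has 7), so 2 is optimal.

2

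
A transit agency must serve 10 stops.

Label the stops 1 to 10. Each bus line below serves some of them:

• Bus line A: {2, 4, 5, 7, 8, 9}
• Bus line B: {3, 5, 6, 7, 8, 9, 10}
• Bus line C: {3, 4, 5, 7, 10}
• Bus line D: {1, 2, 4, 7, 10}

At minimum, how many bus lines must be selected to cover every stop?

Take {B, D}. Their union is {1, 2, 3, 4, 5, 6, 7, 8, 9, 10}, which is all 10 stops.
No single bus line has all 10 stops (the largest, B, has 7), so 2 is optimal.

2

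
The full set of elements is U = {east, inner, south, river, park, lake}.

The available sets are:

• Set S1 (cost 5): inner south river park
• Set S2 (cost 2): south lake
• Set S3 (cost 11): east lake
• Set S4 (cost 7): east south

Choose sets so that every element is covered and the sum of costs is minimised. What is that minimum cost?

S1, S2, S4 together cover every element (S1 ∪ S2 ∪ S4 = {east, inner, south, river, park, lake}); total cost 5 + 2 + 7 = 14.
No covering selection has total cost below 14.

14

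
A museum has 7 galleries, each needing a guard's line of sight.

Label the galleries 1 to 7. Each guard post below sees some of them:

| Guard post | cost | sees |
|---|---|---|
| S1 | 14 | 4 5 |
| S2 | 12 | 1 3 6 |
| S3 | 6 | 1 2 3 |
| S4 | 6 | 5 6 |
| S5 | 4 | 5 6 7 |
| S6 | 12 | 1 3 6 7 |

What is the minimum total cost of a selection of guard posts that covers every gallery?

24

S1, S3, S5 together cover every gallery (S1 ∪ S3 ∪ S5 = {1, 2, 3, 4, 5, 6, 7}); total cost 14 + 6 + 4 = 24.
No covering selection has total cost below 24.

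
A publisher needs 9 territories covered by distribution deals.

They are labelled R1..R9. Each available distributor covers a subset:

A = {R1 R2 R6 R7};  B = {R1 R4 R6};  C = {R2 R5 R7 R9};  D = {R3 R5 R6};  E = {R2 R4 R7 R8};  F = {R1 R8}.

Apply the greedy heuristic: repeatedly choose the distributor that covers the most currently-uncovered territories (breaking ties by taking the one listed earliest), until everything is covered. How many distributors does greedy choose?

Greedy: pick A (covers 4 new) → pick C (covers 2 new) → pick E (covers 2 new) → pick D (covers 1 new). Total picks: 4.

4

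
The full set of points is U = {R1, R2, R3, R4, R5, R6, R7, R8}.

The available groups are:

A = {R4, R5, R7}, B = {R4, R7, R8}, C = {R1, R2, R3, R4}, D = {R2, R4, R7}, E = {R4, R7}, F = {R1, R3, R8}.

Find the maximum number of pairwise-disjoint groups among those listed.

A, F are pairwise disjoint (A={R4,R5,R7}; F={R1,R3,R8}).
Every remaining group overlaps one of these, and no 3 of the listed groups are pairwise disjoint, so 2 is the maximum.

2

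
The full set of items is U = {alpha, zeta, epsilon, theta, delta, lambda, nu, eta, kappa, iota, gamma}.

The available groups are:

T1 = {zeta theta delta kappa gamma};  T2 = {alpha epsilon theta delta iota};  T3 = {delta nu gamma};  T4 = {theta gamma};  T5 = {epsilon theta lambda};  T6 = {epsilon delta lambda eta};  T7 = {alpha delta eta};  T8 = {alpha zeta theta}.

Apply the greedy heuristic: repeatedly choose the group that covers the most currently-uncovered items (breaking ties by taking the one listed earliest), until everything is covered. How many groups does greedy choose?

Greedy: pick T1 (covers 5 new) → pick T2 (covers 3 new) → pick T6 (covers 2 new) → pick T3 (covers 1 new). Total picks: 4.

4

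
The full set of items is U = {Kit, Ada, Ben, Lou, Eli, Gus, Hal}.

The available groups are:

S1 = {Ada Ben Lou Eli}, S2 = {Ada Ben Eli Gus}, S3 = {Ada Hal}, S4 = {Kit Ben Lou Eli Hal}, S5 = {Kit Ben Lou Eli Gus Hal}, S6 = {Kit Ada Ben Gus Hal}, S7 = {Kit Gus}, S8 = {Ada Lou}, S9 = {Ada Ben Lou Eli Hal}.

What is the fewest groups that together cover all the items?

S1 and S5 cover everything between them: the union {Kit, Ada, Ben, Lou, Eli, Gus, Hal} is all of U.
No single group has all 7 items (the largest, S5, has 6), so 2 is optimal.

2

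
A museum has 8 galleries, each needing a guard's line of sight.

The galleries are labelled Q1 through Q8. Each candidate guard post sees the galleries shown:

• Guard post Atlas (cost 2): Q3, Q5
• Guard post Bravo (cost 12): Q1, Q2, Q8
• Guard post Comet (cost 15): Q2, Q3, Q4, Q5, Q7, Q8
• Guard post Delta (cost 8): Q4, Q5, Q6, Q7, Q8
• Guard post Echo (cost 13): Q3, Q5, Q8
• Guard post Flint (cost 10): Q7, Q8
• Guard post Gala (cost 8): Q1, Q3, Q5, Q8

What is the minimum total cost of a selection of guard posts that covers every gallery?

22

Atlas, Bravo, Delta together cover every gallery (Atlas ∪ Bravo ∪ Delta = {Q1, Q2, Q3, Q4, Q5, Q6, Q7, Q8}); total cost 2 + 12 + 8 = 22.
No covering selection has total cost below 22.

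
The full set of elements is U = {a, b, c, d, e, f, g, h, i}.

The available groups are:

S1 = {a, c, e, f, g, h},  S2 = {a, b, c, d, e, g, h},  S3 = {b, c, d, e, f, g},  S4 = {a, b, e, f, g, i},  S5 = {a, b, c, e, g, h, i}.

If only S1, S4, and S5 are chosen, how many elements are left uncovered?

1

Union of S1, S4, S5 = {a, b, c, e, f, g, h, i}.
Not covered: d — 1 element.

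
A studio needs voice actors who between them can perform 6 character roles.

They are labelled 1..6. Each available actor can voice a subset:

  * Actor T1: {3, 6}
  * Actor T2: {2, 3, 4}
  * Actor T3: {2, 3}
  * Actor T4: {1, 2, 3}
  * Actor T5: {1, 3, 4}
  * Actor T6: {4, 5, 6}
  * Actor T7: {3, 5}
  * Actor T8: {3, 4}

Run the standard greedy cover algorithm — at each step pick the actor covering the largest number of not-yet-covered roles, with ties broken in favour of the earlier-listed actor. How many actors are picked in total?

Greedy: pick T2 (covers 3 new) → pick T6 (covers 2 new) → pick T4 (covers 1 new). Total picks: 3.
(The true minimum cover uses only 2 actors, so greedy is not optimal here.)

3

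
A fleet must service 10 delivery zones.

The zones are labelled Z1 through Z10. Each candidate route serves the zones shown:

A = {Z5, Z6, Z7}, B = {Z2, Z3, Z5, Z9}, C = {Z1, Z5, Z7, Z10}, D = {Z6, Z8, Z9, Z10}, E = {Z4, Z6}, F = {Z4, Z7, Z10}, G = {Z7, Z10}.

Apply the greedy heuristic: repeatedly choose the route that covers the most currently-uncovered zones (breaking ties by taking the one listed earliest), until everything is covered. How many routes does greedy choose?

4

Greedy: pick B (covers 4 new) → pick C (covers 3 new) → pick D (covers 2 new) → pick E (covers 1 new). Total picks: 4.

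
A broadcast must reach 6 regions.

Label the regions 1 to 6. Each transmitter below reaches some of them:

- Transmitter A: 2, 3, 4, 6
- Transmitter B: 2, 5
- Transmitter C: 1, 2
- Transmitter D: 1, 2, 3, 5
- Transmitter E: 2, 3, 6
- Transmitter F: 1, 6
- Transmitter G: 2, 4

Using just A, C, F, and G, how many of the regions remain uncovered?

Union of A, C, F, G = {1, 2, 3, 4, 6}.
Not covered: 5 — 1 region.

1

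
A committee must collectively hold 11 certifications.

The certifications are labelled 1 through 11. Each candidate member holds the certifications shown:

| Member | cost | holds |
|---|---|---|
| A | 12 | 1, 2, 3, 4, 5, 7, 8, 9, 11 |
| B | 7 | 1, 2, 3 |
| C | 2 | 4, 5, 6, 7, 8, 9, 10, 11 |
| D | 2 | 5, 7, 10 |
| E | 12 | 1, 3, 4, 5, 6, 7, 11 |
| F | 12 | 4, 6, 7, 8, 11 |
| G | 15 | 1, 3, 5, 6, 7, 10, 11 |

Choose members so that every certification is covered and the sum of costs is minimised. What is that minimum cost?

B, C together cover every certification (B ∪ C = {1, 2, 3, 4, 5, 6, 7, 8, 9, 10, 11}); total cost 7 + 2 = 9.
No covering selection has total cost below 9.

9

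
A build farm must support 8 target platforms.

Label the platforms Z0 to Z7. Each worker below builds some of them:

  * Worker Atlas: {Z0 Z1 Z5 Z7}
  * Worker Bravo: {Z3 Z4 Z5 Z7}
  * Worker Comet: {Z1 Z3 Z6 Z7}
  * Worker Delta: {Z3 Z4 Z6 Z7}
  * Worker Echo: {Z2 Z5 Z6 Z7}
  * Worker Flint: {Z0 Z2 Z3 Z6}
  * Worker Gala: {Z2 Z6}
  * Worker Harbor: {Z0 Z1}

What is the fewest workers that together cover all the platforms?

3

Take {Atlas, Delta, Flint}. Their union is {Z0, Z1, Z2, Z3, Z4, Z5, Z6, Z7}, which is all 8 platforms.
No 2 of the 8 workers cover everything (all 28 combinations miss at least one platform), so 3 is optimal.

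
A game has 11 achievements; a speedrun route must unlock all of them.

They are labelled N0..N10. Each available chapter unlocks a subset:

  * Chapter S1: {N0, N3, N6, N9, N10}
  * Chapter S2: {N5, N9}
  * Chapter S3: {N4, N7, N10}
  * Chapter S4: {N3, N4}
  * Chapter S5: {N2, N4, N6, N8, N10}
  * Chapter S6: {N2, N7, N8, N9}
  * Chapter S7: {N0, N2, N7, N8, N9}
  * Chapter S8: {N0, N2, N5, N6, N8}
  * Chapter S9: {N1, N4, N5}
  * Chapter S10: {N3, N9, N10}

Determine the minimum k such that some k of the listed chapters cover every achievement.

3

Take {S1, S6, S9}. Their union is {N0, N1, N2, N3, N4, N5, N6, N7, N8, N9, N10}, which is all 11 achievements.
Each chapter has at most 5 achievements, and 2·5 = 10 < 11 — so at least 3 chapters are needed, and 3 is optimal.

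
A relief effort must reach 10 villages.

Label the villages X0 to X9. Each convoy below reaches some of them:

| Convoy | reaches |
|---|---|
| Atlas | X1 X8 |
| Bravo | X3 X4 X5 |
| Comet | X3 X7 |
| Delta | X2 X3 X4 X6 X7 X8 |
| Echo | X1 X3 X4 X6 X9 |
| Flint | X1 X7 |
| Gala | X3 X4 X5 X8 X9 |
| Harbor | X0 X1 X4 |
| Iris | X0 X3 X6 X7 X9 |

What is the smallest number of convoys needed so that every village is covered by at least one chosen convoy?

3

Take {Delta, Gala, Harbor}. Their union is {X0, X1, X2, X3, X4, X5, X6, X7, X8, X9}, which is all 10 villages.
Only Delta contains X2, so Delta is forced; the remaining 4 villages need at least 2 more convoys (each remaining convoy adds at most 2) — so at least 3 convoys are needed, and 3 is optimal.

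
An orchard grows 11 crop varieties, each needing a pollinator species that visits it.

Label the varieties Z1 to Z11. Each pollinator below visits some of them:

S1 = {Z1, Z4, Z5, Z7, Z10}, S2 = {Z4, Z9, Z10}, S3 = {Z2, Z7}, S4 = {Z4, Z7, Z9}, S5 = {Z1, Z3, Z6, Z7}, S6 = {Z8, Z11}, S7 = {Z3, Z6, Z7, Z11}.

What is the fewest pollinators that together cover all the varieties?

Take {S1, S2, S3, S6, S7}. Their union is {Z1, Z2, Z3, Z4, Z5, Z6, Z7, Z8, Z9, Z10, Z11}, which is all 11 varieties.
No 4 of the 7 pollinators cover everything (all 35 combinations miss at least one variety), so 5 is optimal.

5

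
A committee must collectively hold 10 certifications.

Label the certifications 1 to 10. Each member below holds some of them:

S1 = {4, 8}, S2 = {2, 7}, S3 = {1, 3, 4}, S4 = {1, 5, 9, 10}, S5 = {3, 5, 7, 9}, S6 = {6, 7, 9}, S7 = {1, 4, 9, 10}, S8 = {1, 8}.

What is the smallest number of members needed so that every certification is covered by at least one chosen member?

5

Take {S2, S5, S6, S7, S8}. Their union is {1, 2, 3, 4, 5, 6, 7, 8, 9, 10}, which is all 10 certifications.
No 4 of the 8 members cover everything (all 70 combinations miss at least one certification), so 5 is optimal.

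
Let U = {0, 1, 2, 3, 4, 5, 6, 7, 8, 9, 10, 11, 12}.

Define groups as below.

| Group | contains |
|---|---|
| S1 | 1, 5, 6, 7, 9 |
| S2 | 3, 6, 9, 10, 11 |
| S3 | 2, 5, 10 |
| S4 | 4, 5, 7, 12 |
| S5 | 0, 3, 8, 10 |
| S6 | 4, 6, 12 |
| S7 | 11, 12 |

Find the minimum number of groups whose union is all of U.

S1, S3, S4, S5, and S7 cover everything between them: the union {0, 1, 2, 3, 4, 5, 6, 7, 8, 9, 10, 11, 12} is all of U.
No 4 of the 7 groups cover everything (all 35 combinations miss at least one item), so 5 is optimal.

5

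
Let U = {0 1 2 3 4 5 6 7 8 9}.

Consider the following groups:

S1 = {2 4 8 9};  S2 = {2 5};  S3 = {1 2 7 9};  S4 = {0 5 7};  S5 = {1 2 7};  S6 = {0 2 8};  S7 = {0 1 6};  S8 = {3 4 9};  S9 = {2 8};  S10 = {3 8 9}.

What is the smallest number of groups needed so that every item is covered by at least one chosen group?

4

S4, S6, S7, and S8 cover everything between them: the union {0, 1, 2, 3, 4, 5, 6, 7, 8, 9} is all of U.
No 3 of the 10 groups cover everything (all 120 combinations miss at least one item), so 4 is optimal.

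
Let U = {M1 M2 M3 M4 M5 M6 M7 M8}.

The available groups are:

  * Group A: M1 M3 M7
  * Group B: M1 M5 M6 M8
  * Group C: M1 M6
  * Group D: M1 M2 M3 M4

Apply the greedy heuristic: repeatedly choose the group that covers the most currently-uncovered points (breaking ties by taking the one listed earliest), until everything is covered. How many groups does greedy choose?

3

Greedy: pick B (covers 4 new) → pick D (covers 3 new) → pick A (covers 1 new). Total picks: 3.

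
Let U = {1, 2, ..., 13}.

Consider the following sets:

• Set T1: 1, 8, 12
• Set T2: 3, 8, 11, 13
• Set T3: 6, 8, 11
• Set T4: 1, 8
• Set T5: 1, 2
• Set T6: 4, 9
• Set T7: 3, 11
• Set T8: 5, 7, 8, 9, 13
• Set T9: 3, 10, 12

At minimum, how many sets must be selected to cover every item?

5

T3 and T5 and T6 and T8 and T9 together: T3 ∪ T5 ∪ T6 ∪ T8 ∪ T9 = {1, 2, 3, 4, 5, 6, 7, 8, 9, 10, 11, 12, 13} — every item is covered.
No 4 of the 9 sets cover everything (all 126 combinations miss at least one item), so 5 is optimal.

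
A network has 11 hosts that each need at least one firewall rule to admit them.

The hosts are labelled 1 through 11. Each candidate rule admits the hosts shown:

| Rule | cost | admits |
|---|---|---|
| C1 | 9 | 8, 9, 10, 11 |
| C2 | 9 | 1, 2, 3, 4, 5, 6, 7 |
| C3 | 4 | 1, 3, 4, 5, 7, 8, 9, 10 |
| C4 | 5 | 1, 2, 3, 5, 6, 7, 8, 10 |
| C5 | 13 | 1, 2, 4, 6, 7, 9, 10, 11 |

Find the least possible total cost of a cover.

C3, C5 together cover every host (C3 ∪ C5 = {1, 2, 3, 4, 5, 6, 7, 8, 9, 10, 11}); total cost 4 + 13 = 17.
The greedy pick C3, C4, C1 costs 18; no covering selection beats 17.

17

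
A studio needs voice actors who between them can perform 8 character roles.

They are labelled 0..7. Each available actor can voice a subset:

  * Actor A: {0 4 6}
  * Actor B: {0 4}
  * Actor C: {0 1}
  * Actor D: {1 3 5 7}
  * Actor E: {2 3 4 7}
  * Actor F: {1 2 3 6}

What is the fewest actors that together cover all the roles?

3

A and D and E together: A ∪ D ∪ E = {0, 1, 2, 3, 4, 5, 6, 7} — every role is covered.
Only D contains 5, so D is forced; the remaining 4 roles need at least 2 more actors (each remaining actor adds at most 3) — so at least 3 actors are needed, and 3 is optimal.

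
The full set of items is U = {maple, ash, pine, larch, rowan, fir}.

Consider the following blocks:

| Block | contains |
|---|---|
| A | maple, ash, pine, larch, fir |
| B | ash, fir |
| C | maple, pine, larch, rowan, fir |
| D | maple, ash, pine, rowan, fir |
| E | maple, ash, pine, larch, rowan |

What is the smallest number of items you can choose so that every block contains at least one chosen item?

2

The 2 items {maple, ash} hit every block.
No single item lies in every block, so at least 2 are needed and 2 is optimal.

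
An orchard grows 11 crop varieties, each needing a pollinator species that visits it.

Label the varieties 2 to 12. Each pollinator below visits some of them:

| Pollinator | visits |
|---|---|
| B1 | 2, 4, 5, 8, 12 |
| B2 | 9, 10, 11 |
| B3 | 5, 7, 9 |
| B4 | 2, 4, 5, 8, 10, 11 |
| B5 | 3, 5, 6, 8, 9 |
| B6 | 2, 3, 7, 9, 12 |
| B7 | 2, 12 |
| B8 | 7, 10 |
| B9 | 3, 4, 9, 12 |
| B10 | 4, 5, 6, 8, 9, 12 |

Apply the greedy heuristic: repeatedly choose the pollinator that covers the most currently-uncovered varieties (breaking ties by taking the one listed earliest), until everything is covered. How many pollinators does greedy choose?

3

Greedy: pick B4 (covers 6 new) → pick B6 (covers 4 new) → pick B5 (covers 1 new). Total picks: 3.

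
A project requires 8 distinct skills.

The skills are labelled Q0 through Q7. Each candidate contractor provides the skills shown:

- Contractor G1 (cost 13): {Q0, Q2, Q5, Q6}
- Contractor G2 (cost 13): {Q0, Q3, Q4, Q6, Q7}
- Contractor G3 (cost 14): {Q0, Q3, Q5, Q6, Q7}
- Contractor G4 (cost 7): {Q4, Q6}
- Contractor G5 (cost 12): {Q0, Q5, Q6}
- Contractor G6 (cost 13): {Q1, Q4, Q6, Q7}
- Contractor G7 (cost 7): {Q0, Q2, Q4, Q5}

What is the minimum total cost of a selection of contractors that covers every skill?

G2, G6, G7 together cover every skill (G2 ∪ G6 ∪ G7 = {Q0, Q1, Q2, Q3, Q4, Q5, Q6, Q7}); total cost 13 + 13 + 7 = 33.
No covering selection has total cost below 33.

33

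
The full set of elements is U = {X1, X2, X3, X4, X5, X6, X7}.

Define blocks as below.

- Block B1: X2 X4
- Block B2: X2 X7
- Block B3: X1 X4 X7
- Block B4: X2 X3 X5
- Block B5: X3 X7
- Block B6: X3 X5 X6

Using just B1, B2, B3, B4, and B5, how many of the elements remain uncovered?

Union of B1, B2, B3, B4, B5 = {X1, X2, X3, X4, X5, X7}.
Not covered: X6 — 1 element.

1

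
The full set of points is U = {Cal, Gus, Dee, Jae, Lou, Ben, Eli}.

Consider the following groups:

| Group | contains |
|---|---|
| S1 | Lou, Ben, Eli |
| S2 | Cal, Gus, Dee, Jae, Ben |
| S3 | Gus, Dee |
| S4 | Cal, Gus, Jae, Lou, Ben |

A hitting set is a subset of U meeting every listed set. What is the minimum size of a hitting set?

H = {Gus, Eli} meets every group (each contains at least one member of H), and |H| = 2.
The groups S1, S3 are pairwise disjoint, so any hitting set needs a separate point for each — at least 2. Hence 2 is optimal.

2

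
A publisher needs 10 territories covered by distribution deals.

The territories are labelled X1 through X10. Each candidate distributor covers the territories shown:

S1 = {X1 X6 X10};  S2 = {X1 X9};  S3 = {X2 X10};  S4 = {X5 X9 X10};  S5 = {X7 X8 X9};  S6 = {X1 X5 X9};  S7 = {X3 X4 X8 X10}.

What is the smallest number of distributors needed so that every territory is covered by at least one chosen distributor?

Take {S1, S3, S4, S5, S7}. Their union is {X1, X2, X3, X4, X5, X6, X7, X8, X9, X10}, which is all 10 territories.
No 4 of the 7 distributors cover everything (all 35 combinations miss at least one territory), so 5 is optimal.

5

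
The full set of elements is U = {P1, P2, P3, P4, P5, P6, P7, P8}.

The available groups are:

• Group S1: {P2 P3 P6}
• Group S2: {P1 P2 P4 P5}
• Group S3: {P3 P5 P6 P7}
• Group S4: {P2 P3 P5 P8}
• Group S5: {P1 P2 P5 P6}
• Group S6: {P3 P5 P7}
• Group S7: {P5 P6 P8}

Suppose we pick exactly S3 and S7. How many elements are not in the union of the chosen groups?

3

Union of S3, S7 = {P3, P5, P6, P7, P8}.
Not covered: P1, P2, P4 — 3 elements.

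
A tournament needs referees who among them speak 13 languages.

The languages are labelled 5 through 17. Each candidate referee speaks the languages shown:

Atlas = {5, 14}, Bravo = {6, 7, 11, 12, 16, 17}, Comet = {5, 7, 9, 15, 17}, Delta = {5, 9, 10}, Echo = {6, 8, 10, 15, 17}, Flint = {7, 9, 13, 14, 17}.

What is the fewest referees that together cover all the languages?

4

Atlas and Bravo and Echo and Flint together: Atlas ∪ Bravo ∪ Echo ∪ Flint = {5, 6, 7, 8, 9, 10, 11, 12, 13, 14, 15, 16, 17} — every language is covered.
Only Bravo contains 11, so Bravo is forced; the remaining 7 languages need at least 3 more referees (each remaining referee adds at most 3) — so at least 4 referees are needed, and 4 is optimal.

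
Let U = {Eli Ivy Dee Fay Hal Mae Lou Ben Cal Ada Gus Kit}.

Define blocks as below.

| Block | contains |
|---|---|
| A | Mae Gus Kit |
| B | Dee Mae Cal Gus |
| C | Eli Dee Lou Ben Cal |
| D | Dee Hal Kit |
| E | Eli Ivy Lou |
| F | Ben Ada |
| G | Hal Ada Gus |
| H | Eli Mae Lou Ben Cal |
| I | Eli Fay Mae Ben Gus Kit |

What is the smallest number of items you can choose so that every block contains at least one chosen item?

4

T = {Dee, Lou, Ada, Gus} meets every block (each contains at least one member of T), and |T| = 4.
No choice of 3 items meets every block, so 4 is the minimum.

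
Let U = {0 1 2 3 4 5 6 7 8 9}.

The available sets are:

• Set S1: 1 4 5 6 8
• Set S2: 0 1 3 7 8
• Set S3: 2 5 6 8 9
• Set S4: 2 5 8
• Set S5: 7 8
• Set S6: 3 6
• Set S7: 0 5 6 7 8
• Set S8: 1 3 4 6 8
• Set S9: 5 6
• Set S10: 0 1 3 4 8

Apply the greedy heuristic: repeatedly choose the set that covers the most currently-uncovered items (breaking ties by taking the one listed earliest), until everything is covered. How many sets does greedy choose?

3

Greedy: pick S1 (covers 5 new) → pick S2 (covers 3 new) → pick S3 (covers 2 new). Total picks: 3.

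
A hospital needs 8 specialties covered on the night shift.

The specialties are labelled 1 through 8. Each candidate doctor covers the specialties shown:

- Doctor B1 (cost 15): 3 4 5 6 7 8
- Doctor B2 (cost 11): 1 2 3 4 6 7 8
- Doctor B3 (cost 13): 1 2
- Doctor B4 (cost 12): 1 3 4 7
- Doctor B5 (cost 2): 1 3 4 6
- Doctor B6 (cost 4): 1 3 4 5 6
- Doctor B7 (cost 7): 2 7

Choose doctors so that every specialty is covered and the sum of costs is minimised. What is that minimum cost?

15

B2, B6 together cover every specialty (B2 ∪ B6 = {1, 2, 3, 4, 5, 6, 7, 8}); total cost 11 + 4 = 15.
The greedy pick B5, B7, B6, B2 costs 24; no covering selection beats 15.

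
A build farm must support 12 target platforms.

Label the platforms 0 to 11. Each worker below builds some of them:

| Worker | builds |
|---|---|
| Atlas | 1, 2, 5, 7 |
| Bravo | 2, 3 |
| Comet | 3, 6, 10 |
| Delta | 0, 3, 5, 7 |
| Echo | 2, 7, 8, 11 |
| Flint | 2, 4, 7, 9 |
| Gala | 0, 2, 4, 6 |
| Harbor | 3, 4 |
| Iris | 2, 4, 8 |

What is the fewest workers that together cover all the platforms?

5

Take {Atlas, Comet, Echo, Flint, Gala}. Their union is {0, 1, 2, 3, 4, 5, 6, 7, 8, 9, 10, 11}, which is all 12 platforms.
No 4 of the 9 workers cover everything (all 126 combinations miss at least one platform), so 5 is optimal.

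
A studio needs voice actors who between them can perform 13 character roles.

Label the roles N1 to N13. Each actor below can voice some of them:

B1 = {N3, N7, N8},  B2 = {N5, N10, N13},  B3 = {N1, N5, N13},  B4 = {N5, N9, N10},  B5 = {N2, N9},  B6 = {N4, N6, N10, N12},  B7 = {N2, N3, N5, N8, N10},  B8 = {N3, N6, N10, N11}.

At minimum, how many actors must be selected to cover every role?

B1 and B3 and B5 and B6 and B8 together: B1 ∪ B3 ∪ B5 ∪ B6 ∪ B8 = {N1, N2, N3, N4, N5, N6, N7, N8, N9, N10, N11, N12, N13} — every role is covered.
No 4 of the 8 actors cover everything (all 70 combinations miss at least one role), so 5 is optimal.

5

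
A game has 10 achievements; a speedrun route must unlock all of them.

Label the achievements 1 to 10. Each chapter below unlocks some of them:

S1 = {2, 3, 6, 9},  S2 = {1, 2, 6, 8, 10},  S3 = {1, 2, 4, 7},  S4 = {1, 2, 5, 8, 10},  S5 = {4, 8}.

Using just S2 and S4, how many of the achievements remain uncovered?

Union of S2, S4 = {1, 2, 5, 6, 8, 10}.
Not covered: 3, 4, 7, 9 — 4 achievements.

4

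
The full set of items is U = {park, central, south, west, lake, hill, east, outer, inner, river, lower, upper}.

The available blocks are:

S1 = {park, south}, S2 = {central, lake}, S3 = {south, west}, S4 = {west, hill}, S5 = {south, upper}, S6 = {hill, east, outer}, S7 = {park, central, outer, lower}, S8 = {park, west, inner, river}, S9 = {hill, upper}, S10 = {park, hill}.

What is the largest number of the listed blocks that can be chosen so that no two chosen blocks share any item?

S2, S5, S6, S8 are pairwise disjoint (S2={central,lake}; S5={south,upper}; S6={hill,east,outer}; S8={park,west,inner,river}).
Every remaining block overlaps one of these, and no 5 of the listed blocks are pairwise disjoint, so 4 is the maximum.

4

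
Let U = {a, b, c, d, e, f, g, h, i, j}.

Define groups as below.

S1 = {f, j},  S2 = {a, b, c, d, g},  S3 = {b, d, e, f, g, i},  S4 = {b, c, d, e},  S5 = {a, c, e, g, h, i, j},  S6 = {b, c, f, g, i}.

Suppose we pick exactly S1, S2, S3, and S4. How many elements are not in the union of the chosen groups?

1

Union of S1, S2, S3, S4 = {a, b, c, d, e, f, g, i, j}.
Not covered: h — 1 element.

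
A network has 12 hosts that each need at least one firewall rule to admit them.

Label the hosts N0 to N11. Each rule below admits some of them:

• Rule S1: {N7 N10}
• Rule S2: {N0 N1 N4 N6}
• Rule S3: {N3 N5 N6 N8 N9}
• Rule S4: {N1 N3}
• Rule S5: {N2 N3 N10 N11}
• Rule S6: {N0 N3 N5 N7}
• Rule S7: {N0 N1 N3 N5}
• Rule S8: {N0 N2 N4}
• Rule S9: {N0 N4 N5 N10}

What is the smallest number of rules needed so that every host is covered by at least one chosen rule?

S2 and S3 and S5 and S6 together: S2 ∪ S3 ∪ S5 ∪ S6 = {N0, N1, N2, N3, N4, N5, N6, N7, N8, N9, N10, N11} — every host is covered.
Only S3 contains N8, so S3 is forced; the remaining 7 hosts need at least 3 more rules (each remaining rule adds at most 3) — so at least 4 rules are needed, and 4 is optimal.

4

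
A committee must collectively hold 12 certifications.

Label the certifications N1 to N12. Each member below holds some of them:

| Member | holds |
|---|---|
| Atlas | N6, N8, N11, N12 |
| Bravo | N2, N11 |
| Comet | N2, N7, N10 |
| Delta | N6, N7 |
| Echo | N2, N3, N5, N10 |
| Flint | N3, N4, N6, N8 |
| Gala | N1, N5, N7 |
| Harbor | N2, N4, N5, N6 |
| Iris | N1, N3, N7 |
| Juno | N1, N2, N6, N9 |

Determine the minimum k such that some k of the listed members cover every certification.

5

Atlas and Delta and Echo and Flint and Juno together: Atlas ∪ Delta ∪ Echo ∪ Flint ∪ Juno = {N1, N2, N3, N4, N5, N6, N7, N8, N9, N10, N11, N12} — every certification is covered.
No 4 of the 10 members cover everything (all 210 combinations miss at least one certification), so 5 is optimal.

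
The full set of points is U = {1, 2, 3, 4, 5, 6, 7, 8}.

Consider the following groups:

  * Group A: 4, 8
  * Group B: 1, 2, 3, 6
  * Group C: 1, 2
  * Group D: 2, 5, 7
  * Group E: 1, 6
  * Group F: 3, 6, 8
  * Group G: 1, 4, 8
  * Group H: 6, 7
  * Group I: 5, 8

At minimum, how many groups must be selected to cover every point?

3

Take {D, F, G}. Their union is {1, 2, 3, 4, 5, 6, 7, 8}, which is all 8 points.
No 2 of the 9 groups cover everything (all 36 combinations miss at least one point), so 3 is optimal.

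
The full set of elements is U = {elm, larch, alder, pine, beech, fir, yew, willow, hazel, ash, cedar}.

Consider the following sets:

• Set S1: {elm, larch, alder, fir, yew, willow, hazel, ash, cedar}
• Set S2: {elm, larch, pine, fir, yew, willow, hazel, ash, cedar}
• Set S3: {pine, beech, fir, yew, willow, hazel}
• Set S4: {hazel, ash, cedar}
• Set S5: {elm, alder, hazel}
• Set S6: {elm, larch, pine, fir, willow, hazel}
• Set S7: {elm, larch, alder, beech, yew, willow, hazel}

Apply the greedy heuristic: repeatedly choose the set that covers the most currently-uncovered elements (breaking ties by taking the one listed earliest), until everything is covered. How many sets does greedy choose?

Greedy: pick S1 (covers 9 new) → pick S3 (covers 2 new). Total picks: 2.

2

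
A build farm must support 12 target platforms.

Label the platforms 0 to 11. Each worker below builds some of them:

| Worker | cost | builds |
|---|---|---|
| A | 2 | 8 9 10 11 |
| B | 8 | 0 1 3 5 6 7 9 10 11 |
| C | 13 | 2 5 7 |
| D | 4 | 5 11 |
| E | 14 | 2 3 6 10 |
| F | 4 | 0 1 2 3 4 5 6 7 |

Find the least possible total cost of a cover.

6

A, F together cover every platform (A ∪ F = {0, 1, 2, 3, 4, 5, 6, 7, 8, 9, 10, 11}); total cost 2 + 4 = 6.
No covering selection has total cost below 6.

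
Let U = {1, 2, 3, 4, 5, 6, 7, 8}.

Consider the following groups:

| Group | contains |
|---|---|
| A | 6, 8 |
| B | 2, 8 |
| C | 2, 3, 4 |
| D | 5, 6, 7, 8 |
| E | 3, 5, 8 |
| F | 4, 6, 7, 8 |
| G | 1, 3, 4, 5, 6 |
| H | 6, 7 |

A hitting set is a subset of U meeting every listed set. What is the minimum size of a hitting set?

The 3 points {2, 6, 8} hit every group.
No choice of 2 points meets every group, so 3 is the minimum.

3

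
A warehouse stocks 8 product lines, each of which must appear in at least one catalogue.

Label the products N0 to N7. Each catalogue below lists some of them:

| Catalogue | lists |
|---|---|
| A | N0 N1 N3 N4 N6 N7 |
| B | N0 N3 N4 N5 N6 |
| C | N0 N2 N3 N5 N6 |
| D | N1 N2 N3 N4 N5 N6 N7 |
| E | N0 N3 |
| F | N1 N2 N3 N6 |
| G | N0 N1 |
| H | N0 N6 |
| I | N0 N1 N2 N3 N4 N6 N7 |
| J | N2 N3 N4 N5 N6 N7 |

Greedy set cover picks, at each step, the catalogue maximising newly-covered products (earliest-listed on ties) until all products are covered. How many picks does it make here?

2

Greedy: pick D (covers 7 new) → pick A (covers 1 new). Total picks: 2.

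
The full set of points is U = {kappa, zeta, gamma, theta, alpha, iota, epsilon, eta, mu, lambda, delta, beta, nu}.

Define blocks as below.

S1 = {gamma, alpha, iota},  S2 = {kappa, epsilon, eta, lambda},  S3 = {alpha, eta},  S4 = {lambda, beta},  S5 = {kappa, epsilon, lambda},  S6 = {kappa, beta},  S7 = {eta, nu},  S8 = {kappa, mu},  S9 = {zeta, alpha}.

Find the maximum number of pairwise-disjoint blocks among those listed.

S1, S4, S7, S8 are pairwise disjoint (S1={gamma,alpha,iota}; S4={lambda,beta}; S7={eta,nu}; S8={kappa,mu}).
Every remaining block overlaps one of these, and no 5 of the listed blocks are pairwise disjoint, so 4 is the maximum.

4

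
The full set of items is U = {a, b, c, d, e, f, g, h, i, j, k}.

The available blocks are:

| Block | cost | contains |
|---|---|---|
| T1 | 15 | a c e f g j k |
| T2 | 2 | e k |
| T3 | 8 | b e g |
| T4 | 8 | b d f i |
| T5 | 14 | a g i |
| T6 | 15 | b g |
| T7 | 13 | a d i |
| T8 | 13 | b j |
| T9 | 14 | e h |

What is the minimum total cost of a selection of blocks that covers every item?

37

T1, T4, T9 together cover every item (T1 ∪ T4 ∪ T9 = {a, b, c, d, e, f, g, h, i, j, k}); total cost 15 + 8 + 14 = 37.
The greedy pick T2, T4, T1, T9 costs 39; no covering selection beats 37.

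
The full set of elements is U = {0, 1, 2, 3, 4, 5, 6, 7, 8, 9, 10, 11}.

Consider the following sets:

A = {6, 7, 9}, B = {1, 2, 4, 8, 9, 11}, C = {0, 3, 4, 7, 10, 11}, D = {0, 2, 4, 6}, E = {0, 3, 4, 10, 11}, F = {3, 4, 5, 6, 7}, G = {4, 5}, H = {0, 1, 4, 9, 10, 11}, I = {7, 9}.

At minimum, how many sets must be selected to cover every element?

B and C and F together: B ∪ C ∪ F = {0, 1, 2, 3, 4, 5, 6, 7, 8, 9, 10, 11} — every element is covered.
Only B contains 8, so B is forced; the remaining 6 elements need at least 2 more sets (each remaining set adds at most 4) — so at least 3 sets are needed, and 3 is optimal.

3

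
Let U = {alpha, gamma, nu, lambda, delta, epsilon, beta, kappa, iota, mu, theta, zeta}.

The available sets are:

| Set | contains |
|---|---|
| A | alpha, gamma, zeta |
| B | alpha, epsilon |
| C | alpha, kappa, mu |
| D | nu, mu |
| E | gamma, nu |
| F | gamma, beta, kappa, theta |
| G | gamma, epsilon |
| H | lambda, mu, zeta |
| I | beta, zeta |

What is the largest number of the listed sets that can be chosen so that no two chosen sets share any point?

3

B, E, H are pairwise disjoint (B={alpha,epsilon}; E={gamma,nu}; H={lambda,mu,zeta}).
Every remaining set overlaps one of these, and no 4 of the listed sets are pairwise disjoint, so 3 is the maximum.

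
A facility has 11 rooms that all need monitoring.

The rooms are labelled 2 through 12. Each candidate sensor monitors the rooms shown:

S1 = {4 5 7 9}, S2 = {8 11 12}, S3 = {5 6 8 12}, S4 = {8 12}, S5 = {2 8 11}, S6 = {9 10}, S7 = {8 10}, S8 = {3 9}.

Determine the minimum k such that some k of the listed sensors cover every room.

5

S1 and S3 and S5 and S6 and S8 together: S1 ∪ S3 ∪ S5 ∪ S6 ∪ S8 = {2, 3, 4, 5, 6, 7, 8, 9, 10, 11, 12} — every room is covered.
No 4 of the 8 sensors cover everything (all 70 combinations miss at least one room), so 5 is optimal.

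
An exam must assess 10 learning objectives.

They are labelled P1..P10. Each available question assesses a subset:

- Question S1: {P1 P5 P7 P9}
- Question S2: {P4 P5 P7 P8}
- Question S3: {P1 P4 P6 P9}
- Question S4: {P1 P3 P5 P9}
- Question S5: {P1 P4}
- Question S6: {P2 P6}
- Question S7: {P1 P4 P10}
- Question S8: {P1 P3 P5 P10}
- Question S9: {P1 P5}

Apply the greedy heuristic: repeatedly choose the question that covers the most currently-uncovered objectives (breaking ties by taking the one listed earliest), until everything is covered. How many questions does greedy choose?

Greedy: pick S1 (covers 4 new) → pick S2 (covers 2 new) → pick S6 (covers 2 new) → pick S8 (covers 2 new). Total picks: 4.

4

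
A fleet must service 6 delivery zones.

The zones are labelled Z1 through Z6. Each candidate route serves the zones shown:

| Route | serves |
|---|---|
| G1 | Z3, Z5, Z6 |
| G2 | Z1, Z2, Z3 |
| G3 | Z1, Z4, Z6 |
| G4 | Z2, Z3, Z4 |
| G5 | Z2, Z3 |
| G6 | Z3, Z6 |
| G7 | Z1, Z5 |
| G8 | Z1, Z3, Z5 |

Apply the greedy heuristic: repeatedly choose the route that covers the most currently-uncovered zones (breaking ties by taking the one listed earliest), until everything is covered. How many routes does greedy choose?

Greedy: pick G1 (covers 3 new) → pick G2 (covers 2 new) → pick G3 (covers 1 new). Total picks: 3.

3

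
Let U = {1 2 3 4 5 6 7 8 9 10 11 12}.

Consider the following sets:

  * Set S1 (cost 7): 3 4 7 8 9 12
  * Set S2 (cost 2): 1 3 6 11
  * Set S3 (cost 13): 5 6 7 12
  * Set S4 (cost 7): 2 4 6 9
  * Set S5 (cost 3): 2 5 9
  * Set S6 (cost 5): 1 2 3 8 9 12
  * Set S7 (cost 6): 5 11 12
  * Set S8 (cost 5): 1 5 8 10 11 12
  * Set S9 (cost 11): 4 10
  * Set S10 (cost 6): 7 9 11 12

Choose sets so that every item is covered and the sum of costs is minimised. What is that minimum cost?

S1, S2, S5, S8 together cover every item (S1 ∪ S2 ∪ S5 ∪ S8 = {1, 2, 3, 4, 5, 6, 7, 8, 9, 10, 11, 12}); total cost 7 + 2 + 3 + 5 = 17.
No covering selection has total cost below 17.

17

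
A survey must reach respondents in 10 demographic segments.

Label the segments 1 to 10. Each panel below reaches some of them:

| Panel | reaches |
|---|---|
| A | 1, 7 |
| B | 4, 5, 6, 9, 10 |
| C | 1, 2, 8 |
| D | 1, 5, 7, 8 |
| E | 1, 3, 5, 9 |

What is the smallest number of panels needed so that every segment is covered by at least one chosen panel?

A and B and C and E together: A ∪ B ∪ C ∪ E = {1, 2, 3, 4, 5, 6, 7, 8, 9, 10} — every segment is covered.
No 3 of the 5 panels cover everything (all 10 combinations miss at least one segment), so 4 is optimal.

4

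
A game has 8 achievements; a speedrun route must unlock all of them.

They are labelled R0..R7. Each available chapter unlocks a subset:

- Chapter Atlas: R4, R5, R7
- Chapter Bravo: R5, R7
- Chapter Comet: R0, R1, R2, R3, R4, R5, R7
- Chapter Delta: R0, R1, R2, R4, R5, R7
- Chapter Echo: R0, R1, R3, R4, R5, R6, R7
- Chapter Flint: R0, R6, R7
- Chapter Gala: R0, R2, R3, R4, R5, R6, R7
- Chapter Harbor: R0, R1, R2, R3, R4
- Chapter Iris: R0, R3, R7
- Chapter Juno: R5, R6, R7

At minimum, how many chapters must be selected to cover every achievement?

2

Echo and Harbor together: Echo ∪ Harbor = {R0, R1, R2, R3, R4, R5, R6, R7} — every achievement is covered.
No single chapter has all 8 achievements (the largest, Comet, has 7), so 2 is optimal.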